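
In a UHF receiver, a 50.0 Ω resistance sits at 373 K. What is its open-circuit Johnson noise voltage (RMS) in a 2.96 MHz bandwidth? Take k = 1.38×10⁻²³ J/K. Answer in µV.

1.75 µV

V_n = √(4kTRB)
4kTRB = 4 × 1.38×10⁻²³ × 373 × 5.00×10¹ × 2.96×10⁶ = 3.05×10⁻¹² V²
V_n = √(3.05×10⁻¹²) = 1.75×10⁻⁶ V = 1.75 µV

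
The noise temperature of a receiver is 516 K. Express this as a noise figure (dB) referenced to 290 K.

F = 1 + T_e/T₀ = 1 + 516/290 = 2.77931
NF = 10 log₁₀(2.77931) = 4.44 dB

4.44 dB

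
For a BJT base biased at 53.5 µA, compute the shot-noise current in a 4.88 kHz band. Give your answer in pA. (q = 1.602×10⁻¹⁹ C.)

I_n = √(2qI·B)
2qI·B = 2 × 1.602×10⁻¹⁹ × 5.35×10⁻⁵ × 4.88×10³ = 8.37×10⁻²⁰ A²
I_n = √(8.37×10⁻²⁰) = 2.89×10⁻¹⁰ A = 289 pA

289 pA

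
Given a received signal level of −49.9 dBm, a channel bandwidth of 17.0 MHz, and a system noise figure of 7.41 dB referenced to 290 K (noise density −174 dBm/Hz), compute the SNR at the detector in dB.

Noise floor: N = −174 + 10 log₁₀(B) + NF
10 log₁₀(1.70×10⁷) = 72.3 dB
N = −174 + 72.3 + 7.41 = −94.29 dBm
SNR = P_sig − N = −49.9 − (−94.29) = 44.39 dB → 44.4 dB

44.4 dB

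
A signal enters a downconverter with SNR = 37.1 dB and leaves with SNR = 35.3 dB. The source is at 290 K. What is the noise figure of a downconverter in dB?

1.8 dB

NF (dB) = SNR_in(dB) − SNR_out(dB) when the source is at T₀
NF = 37.1 − 35.3 = 1.8 dB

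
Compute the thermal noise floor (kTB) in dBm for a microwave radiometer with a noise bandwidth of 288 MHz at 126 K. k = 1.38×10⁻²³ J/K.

−93.0 dBm

P_n = kTB = 1.38×10⁻²³ × 126 × 2.88×10⁸ = 5.01×10⁻¹³ W
In dBm: 10 log₁₀(5.01×10⁻¹³ / 10⁻³) = −93.0 dBm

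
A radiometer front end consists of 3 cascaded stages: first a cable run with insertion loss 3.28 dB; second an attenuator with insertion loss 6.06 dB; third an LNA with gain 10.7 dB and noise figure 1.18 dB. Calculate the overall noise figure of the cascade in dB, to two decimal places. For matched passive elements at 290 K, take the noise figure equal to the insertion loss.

Convert to linear (a loss of L dB is a gain of −L dB): F_i = 10^(NF_i/10), G_i = 10^(G_i,dB/10)
  Stage 1: F_1 = 10^(3.28/10) = 2.128, G_1 = 10^(−3.28/10) = 0.4699
  Stage 2: F_2 = 10^(6.06/10) = 4.036, G_2 = 10^(−6.06/10) = 0.2477
  Stage 3: F_3 = 10^(1.18/10) = 1.312, G_3 = 10^(10.7/10) = 11.75
Friis cascade:
  F = 2.128 + (4.036 − 1)/0.4699 + (1.312 − 1)/0.1164 = 11.27
NF = 10 log₁₀(11.27) = 10.52 dB

10.52 dB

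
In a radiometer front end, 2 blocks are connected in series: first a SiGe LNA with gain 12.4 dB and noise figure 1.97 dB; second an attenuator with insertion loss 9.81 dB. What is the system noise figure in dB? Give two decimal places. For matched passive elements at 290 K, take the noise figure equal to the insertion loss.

Convert to linear (a loss of L dB is a gain of −L dB): F_i = 10^(NF_i/10), G_i = 10^(G_i,dB/10)
  Stage 1: F_1 = 10^(1.97/10) = 1.574, G_1 = 10^(12.4/10) = 17.38
  Stage 2: F_2 = 10^(9.81/10) = 9.572, G_2 = 10^(−9.81/10) = 0.1045
Friis cascade:
  F = 1.574 + (9.572 − 1)/17.38 = 2.067
NF = 10 log₁₀(2.067) = 3.15 dB

3.15 dB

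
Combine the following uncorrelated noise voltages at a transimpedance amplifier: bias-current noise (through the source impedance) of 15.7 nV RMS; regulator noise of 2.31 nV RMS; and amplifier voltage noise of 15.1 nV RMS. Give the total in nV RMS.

Uncorrelated sources add in power (mean-square): V_tot = √(ΣV_i²)
V_tot = √[(1.57×10⁻⁸)² + (2.31×10⁻⁹)² + (1.51×10⁻⁸)²] = 2.19×10⁻⁸ V = 21.9 nV

21.9 nV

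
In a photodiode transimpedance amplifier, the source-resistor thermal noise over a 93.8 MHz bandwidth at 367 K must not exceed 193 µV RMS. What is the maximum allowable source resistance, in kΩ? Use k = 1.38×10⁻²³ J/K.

Johnson–Nyquist: V_n = √(4kTRB) ⇒ R = V_n² / (4kTB)
4kTB = 4 × 1.38×10⁻²³ × 367 × 9.38×10⁷ = 1.90×10⁻¹²
R = (1.93×10⁻⁴)² / 1.90×10⁻¹² = 1.96×10⁴ Ω = 19.6 kΩ

19.6 kΩ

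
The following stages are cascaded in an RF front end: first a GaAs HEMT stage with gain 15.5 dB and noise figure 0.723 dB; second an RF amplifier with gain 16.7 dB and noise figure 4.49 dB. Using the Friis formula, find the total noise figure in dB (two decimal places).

0.91 dB

Convert to linear (a loss of L dB is a gain of −L dB): F_i = 10^(NF_i/10), G_i = 10^(G_i,dB/10)
  Stage 1: F_1 = 10^(0.723/10) = 1.181, G_1 = 10^(15.5/10) = 35.48
  Stage 2: F_2 = 10^(4.49/10) = 2.812, G_2 = 10^(16.7/10) = 46.77
Friis cascade:
  F = 1.181 + (2.812 − 1)/35.48 = 1.232
NF = 10 log₁₀(1.232) = 0.91 dB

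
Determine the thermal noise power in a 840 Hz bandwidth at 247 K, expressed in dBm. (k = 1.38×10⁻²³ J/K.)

P_n = kTB = 1.38×10⁻²³ × 247 × 8.40×10² = 2.86×10⁻¹⁸ W
In dBm: 10 log₁₀(2.86×10⁻¹⁸ / 10⁻³) = −145.4 dBm

−145.4 dBm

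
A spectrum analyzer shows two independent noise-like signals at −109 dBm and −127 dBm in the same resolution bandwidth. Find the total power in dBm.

−108.9 dBm

Convert to linear, add, convert back:
P₁ = 1.26×10⁻¹⁴ W, P₂ = 2.00×10⁻¹⁶ W
P_tot = 1.28×10⁻¹⁴ W → 10 log₁₀(P_tot / 10⁻³) = −108.9 dBm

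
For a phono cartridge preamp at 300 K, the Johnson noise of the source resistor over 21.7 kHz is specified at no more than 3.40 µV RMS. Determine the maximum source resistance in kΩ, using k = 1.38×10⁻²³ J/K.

32.2 kΩ

Johnson–Nyquist: V_n = √(4kTRB) ⇒ R = V_n² / (4kTB)
4kTB = 4 × 1.38×10⁻²³ × 300 × 2.17×10⁴ = 3.59×10⁻¹⁶
R = (3.40×10⁻⁶)² / 3.59×10⁻¹⁶ = 3.22×10⁴ Ω = 32.2 kΩ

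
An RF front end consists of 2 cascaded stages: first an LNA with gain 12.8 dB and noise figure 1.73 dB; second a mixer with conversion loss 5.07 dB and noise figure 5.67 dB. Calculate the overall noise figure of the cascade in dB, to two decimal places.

Convert to linear (a loss of L dB is a gain of −L dB): F_i = 10^(NF_i/10), G_i = 10^(G_i,dB/10)
  Stage 1: F_1 = 10^(1.73/10) = 1.489, G_1 = 10^(12.8/10) = 19.05
  Stage 2: F_2 = 10^(5.67/10) = 3.690, G_2 = 10^(−5.07/10) = 0.3112
Friis cascade:
  F = 1.489 + (3.690 − 1)/19.05 = 1.631
NF = 10 log₁₀(1.631) = 2.12 dB

2.12 dB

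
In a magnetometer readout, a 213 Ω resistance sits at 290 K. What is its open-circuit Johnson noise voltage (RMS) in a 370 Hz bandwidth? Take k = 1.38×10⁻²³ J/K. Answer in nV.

35.5 nV

V_n = √(4kTRB)
4kTRB = 4 × 1.38×10⁻²³ × 290 × 2.13×10² × 3.70×10² = 1.26×10⁻¹⁵ V²
V_n = √(1.26×10⁻¹⁵) = 3.55×10⁻⁸ V = 35.5 nV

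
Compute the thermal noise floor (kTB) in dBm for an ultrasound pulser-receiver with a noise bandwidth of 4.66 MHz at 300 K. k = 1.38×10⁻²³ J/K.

P_n = kTB = 1.38×10⁻²³ × 300 × 4.66×10⁶ = 1.93×10⁻¹⁴ W
In dBm: 10 log₁₀(1.93×10⁻¹⁴ / 10⁻³) = −107.1 dBm

−107.1 dBm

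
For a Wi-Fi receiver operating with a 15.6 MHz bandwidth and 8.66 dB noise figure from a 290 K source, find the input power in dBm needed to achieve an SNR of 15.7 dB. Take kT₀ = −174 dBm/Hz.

Sensitivity = −174 + 10 log₁₀(B) + NF + SNR_min
= −174 + 71.93 + 8.66 + 15.7
= −77.71 dBm → −77.7 dBm

−77.7 dBm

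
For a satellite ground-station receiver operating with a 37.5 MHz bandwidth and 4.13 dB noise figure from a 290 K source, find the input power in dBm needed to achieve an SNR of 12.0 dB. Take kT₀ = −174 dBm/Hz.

−82.1 dBm

Sensitivity = −174 + 10 log₁₀(B) + NF + SNR_min
= −174 + 75.74 + 4.13 + 12.0
= −82.13 dBm → −82.1 dBm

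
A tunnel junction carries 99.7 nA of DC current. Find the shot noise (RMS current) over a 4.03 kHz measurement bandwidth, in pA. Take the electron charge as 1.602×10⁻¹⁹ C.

I_n = √(2qI·B)
2qI·B = 2 × 1.602×10⁻¹⁹ × 9.97×10⁻⁸ × 4.03×10³ = 1.29×10⁻²² A²
I_n = √(1.29×10⁻²²) = 1.13×10⁻¹¹ A = 11.3 pA

11.3 pA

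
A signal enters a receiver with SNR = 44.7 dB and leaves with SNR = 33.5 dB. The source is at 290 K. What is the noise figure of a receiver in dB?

NF (dB) = SNR_in(dB) − SNR_out(dB) when the source is at T₀
NF = 44.7 − 33.5 = 11.2 dB

11.2 dB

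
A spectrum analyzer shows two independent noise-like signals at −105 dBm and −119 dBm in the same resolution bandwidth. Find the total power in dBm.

Convert to linear, add, convert back:
P₁ = 3.16×10⁻¹⁴ W, P₂ = 1.26×10⁻¹⁵ W
P_tot = 3.29×10⁻¹⁴ W → 10 log₁₀(P_tot / 10⁻³) = −104.8 dBm

−104.8 dBm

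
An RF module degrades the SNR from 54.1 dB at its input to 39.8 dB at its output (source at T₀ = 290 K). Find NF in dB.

14.3 dB

NF (dB) = SNR_in(dB) − SNR_out(dB) when the source is at T₀
NF = 54.1 − 39.8 = 14.3 dB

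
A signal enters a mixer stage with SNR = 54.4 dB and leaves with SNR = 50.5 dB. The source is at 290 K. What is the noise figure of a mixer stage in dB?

3.9 dB

NF (dB) = SNR_in(dB) − SNR_out(dB) when the source is at T₀
NF = 54.4 − 50.5 = 3.9 dB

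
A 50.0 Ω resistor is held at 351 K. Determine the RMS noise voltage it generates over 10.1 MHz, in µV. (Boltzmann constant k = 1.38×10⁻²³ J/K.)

V_n = √(4kTRB)
4kTRB = 4 × 1.38×10⁻²³ × 351 × 5.00×10¹ × 1.01×10⁷ = 9.78×10⁻¹² V²
V_n = √(9.78×10⁻¹²) = 3.13×10⁻⁶ V = 3.13 µV

3.13 µV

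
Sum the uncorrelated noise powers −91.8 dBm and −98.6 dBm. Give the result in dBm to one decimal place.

−91.0 dBm

Convert to linear, add, convert back:
P₁ = 6.61×10⁻¹³ W, P₂ = 1.38×10⁻¹³ W
P_tot = 7.99×10⁻¹³ W → 10 log₁₀(P_tot / 10⁻³) = −91.0 dBm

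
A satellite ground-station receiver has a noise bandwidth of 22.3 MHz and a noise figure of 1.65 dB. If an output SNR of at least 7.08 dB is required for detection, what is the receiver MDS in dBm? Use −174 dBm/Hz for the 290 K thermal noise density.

−91.8 dBm

Sensitivity = −174 + 10 log₁₀(B) + NF + SNR_min
= −174 + 73.48 + 1.65 + 7.08
= −91.79 dBm → −91.8 dBm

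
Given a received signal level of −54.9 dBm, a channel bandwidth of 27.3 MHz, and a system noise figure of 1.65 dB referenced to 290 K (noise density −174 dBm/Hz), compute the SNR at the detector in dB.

Noise floor: N = −174 + 10 log₁₀(B) + NF
10 log₁₀(2.73×10⁷) = 74.36 dB
N = −174 + 74.36 + 1.65 = −97.99 dBm
SNR = P_sig − N = −54.9 − (−97.99) = 43.09 dB → 43.1 dB

43.1 dB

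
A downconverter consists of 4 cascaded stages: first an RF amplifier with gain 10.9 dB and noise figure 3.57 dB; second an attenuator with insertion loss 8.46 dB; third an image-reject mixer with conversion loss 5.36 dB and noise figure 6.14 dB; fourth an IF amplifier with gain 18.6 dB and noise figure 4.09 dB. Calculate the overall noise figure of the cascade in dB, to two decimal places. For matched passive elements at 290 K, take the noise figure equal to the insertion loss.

Convert to linear (a loss of L dB is a gain of −L dB): F_i = 10^(NF_i/10), G_i = 10^(G_i,dB/10)
  Stage 1: F_1 = 10^(3.57/10) = 2.275, G_1 = 10^(10.9/10) = 12.30
  Stage 2: F_2 = 10^(8.46/10) = 7.015, G_2 = 10^(−8.46/10) = 0.1426
  Stage 3: F_3 = 10^(6.14/10) = 4.111, G_3 = 10^(−5.36/10) = 0.2911
  Stage 4: F_4 = 10^(4.09/10) = 2.564, G_4 = 10^(18.6/10) = 72.44
Friis cascade:
  F = 2.275 + (7.015 − 1)/12.30 + (4.111 − 1)/1.754 + (2.564 − 1)/0.5105 = 7.603
NF = 10 log₁₀(7.603) = 8.81 dB

8.81 dB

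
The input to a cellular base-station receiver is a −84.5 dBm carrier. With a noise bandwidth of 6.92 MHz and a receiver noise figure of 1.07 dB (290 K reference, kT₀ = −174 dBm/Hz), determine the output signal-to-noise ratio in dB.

Noise floor: N = −174 + 10 log₁₀(B) + NF
10 log₁₀(6.92×10⁶) = 68.4 dB
N = −174 + 68.4 + 1.07 = −104.53 dBm
SNR = P_sig − N = −84.5 − (−104.53) = 20.03 dB → 20.0 dB

20.0 dB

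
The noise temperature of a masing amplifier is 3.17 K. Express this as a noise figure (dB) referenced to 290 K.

F = 1 + T_e/T₀ = 1 + 3.17/290 = 1.01093
NF = 10 log₁₀(1.01093) = 0.047 dB

0.047 dB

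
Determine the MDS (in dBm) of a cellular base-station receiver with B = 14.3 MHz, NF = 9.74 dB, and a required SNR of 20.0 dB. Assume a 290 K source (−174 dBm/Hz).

−72.7 dBm

Sensitivity = −174 + 10 log₁₀(B) + NF + SNR_min
= −174 + 71.55 + 9.74 + 20.0
= −72.71 dBm → −72.7 dBm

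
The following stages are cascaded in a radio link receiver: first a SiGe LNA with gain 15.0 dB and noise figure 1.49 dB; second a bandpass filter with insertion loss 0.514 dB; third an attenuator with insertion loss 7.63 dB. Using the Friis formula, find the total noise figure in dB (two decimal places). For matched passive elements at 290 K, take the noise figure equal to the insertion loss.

2.00 dB

Convert to linear (a loss of L dB is a gain of −L dB): F_i = 10^(NF_i/10), G_i = 10^(G_i,dB/10)
  Stage 1: F_1 = 10^(1.49/10) = 1.409, G_1 = 10^(15.0/10) = 31.62
  Stage 2: F_2 = 10^(0.514/10) = 1.126, G_2 = 10^(−0.514/10) = 0.8884
  Stage 3: F_3 = 10^(7.63/10) = 5.794, G_3 = 10^(−7.63/10) = 0.1726
Friis cascade:
  F = 1.409 + (1.126 − 1)/31.62 + (5.794 − 1)/28.09 = 1.584
NF = 10 log₁₀(1.584) = 2.00 dB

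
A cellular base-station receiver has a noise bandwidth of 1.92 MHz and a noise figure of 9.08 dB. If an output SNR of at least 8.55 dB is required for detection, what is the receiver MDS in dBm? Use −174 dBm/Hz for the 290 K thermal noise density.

Sensitivity = −174 + 10 log₁₀(B) + NF + SNR_min
= −174 + 62.83 + 9.08 + 8.55
= −93.54 dBm → −93.5 dBm

−93.5 dBm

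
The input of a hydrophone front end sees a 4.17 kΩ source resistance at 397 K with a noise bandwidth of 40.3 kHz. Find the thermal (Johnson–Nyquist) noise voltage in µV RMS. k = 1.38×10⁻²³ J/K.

V_n = √(4kTRB)
4kTRB = 4 × 1.38×10⁻²³ × 397 × 4.17×10³ × 4.03×10⁴ = 3.68×10⁻¹² V²
V_n = √(3.68×10⁻¹²) = 1.92×10⁻⁶ V = 1.92 µV

1.92 µV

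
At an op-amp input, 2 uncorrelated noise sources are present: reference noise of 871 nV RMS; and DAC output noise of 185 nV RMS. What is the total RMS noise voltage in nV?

890 nV

Uncorrelated sources add in power (mean-square): V_tot = √(ΣV_i²)
V_tot = √[(8.71×10⁻⁷)² + (1.85×10⁻⁷)²] = 8.90×10⁻⁷ V = 890 nV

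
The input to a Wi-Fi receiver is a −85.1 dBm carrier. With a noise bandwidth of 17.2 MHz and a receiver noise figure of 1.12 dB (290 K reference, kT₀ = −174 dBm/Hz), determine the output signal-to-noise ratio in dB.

Noise floor: N = −174 + 10 log₁₀(B) + NF
10 log₁₀(1.72×10⁷) = 72.36 dB
N = −174 + 72.36 + 1.12 = −100.52 dBm
SNR = P_sig − N = −85.1 − (−100.52) = 15.42 dB → 15.4 dB

15.4 dB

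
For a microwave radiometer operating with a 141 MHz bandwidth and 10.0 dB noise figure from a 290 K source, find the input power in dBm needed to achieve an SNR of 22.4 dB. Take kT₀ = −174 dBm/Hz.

−60.1 dBm

Sensitivity = −174 + 10 log₁₀(B) + NF + SNR_min
= −174 + 81.49 + 10.0 + 22.4
= −60.11 dBm → −60.1 dBm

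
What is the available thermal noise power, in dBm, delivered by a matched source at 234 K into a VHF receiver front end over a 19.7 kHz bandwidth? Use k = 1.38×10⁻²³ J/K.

P_n = kTB = 1.38×10⁻²³ × 234 × 1.97×10⁴ = 6.36×10⁻¹⁷ W
In dBm: 10 log₁₀(6.36×10⁻¹⁷ / 10⁻³) = −132.0 dBm

−132.0 dBm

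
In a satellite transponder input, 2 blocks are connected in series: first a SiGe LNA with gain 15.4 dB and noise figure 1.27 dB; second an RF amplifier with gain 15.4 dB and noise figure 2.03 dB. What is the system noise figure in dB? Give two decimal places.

1.33 dB

Convert to linear (a loss of L dB is a gain of −L dB): F_i = 10^(NF_i/10), G_i = 10^(G_i,dB/10)
  Stage 1: F_1 = 10^(1.27/10) = 1.340, G_1 = 10^(15.4/10) = 34.67
  Stage 2: F_2 = 10^(2.03/10) = 1.596, G_2 = 10^(15.4/10) = 34.67
Friis cascade:
  F = 1.340 + (1.596 − 1)/34.67 = 1.357
NF = 10 log₁₀(1.357) = 1.33 dB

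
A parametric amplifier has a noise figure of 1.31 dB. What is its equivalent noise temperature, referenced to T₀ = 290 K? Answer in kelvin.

102 K

F = 10^(1.31/10) = 1.35207
T_e = (F − 1)·T₀ = (1.35207 − 1) × 290 = 102 K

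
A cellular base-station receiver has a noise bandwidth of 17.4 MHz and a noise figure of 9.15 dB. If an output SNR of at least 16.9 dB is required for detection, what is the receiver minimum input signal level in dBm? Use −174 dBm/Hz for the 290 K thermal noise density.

Sensitivity = −174 + 10 log₁₀(B) + NF + SNR_min
= −174 + 72.41 + 9.15 + 16.9
= −75.54 dBm → −75.5 dBm

−75.5 dBm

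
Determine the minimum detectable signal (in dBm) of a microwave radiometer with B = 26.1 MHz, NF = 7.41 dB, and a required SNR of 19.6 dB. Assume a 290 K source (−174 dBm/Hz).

−72.8 dBm

Sensitivity = −174 + 10 log₁₀(B) + NF + SNR_min
= −174 + 74.17 + 7.41 + 19.6
= −72.82 dBm → −72.8 dBm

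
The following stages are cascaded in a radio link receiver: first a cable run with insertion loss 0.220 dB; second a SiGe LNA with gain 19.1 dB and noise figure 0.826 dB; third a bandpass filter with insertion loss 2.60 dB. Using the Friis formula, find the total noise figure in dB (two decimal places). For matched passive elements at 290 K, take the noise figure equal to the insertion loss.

1.08 dB

Convert to linear (a loss of L dB is a gain of −L dB): F_i = 10^(NF_i/10), G_i = 10^(G_i,dB/10)
  Stage 1: F_1 = 10^(0.220/10) = 1.052, G_1 = 10^(−0.220/10) = 0.9506
  Stage 2: F_2 = 10^(0.826/10) = 1.209, G_2 = 10^(19.1/10) = 81.28
  Stage 3: F_3 = 10^(2.60/10) = 1.820, G_3 = 10^(−2.60/10) = 0.5495
Friis cascade:
  F = 1.052 + (1.209 − 1)/0.9506 + (1.820 − 1)/77.27 = 1.283
NF = 10 log₁₀(1.283) = 1.08 dB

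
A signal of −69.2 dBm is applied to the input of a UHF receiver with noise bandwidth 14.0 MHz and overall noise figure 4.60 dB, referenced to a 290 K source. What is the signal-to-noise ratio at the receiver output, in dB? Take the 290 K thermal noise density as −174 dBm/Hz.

28.7 dB

Noise floor: N = −174 + 10 log₁₀(B) + NF
10 log₁₀(1.40×10⁷) = 71.46 dB
N = −174 + 71.46 + 4.60 = −97.94 dBm
SNR = P_sig − N = −69.2 − (−97.94) = 28.74 dB → 28.7 dB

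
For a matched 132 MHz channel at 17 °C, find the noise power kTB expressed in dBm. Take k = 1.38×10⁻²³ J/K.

T = 17 °C + 273.15 = 290.15 K
P_n = kTB = 1.38×10⁻²³ × 290.15 × 1.32×10⁸ = 5.29×10⁻¹³ W
In dBm: 10 log₁₀(5.29×10⁻¹³ / 10⁻³) = −92.8 dBm

−92.8 dBm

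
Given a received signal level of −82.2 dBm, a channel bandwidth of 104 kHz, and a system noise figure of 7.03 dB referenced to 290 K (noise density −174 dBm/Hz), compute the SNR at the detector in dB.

34.6 dB

Noise floor: N = −174 + 10 log₁₀(B) + NF
10 log₁₀(1.04×10⁵) = 50.17 dB
N = −174 + 50.17 + 7.03 = −116.80 dBm
SNR = P_sig − N = −82.2 − (−116.80) = 34.60 dB → 34.6 dB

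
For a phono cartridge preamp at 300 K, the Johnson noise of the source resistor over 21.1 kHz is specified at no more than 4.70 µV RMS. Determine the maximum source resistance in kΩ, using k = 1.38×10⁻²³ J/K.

Johnson–Nyquist: V_n = √(4kTRB) ⇒ R = V_n² / (4kTB)
4kTB = 4 × 1.38×10⁻²³ × 300 × 2.11×10⁴ = 3.49×10⁻¹⁶
R = (4.70×10⁻⁶)² / 3.49×10⁻¹⁶ = 6.32×10⁴ Ω = 63.2 kΩ

63.2 kΩ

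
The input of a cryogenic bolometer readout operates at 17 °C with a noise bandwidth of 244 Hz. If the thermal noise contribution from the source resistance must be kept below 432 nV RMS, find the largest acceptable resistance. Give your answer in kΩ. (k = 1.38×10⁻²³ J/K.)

47.8 kΩ

T = 17 °C + 273.15 = 290.15 K
Johnson–Nyquist: V_n = √(4kTRB) ⇒ R = V_n² / (4kTB)
4kTB = 4 × 1.38×10⁻²³ × 290.15 × 2.44×10² = 3.91×10⁻¹⁸
R = (4.32×10⁻⁷)² / 3.91×10⁻¹⁸ = 4.78×10⁴ Ω = 47.8 kΩ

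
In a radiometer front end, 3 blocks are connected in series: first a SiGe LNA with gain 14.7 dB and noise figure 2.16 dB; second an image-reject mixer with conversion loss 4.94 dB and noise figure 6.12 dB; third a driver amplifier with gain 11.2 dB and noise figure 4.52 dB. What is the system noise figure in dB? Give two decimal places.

Convert to linear (a loss of L dB is a gain of −L dB): F_i = 10^(NF_i/10), G_i = 10^(G_i,dB/10)
  Stage 1: F_1 = 10^(2.16/10) = 1.644, G_1 = 10^(14.7/10) = 29.51
  Stage 2: F_2 = 10^(6.12/10) = 4.093, G_2 = 10^(−4.94/10) = 0.3206
  Stage 3: F_3 = 10^(4.52/10) = 2.831, G_3 = 10^(11.2/10) = 13.18
Friis cascade:
  F = 1.644 + (4.093 − 1)/29.51 + (2.831 − 1)/9.462 = 1.943
NF = 10 log₁₀(1.943) = 2.88 dB

2.88 dB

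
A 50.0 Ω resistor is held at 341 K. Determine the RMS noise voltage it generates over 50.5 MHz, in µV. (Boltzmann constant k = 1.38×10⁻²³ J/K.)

V_n = √(4kTRB)
4kTRB = 4 × 1.38×10⁻²³ × 341 × 5.00×10¹ × 5.05×10⁷ = 4.75×10⁻¹¹ V²
V_n = √(4.75×10⁻¹¹) = 6.89×10⁻⁶ V = 6.89 µV

6.89 µV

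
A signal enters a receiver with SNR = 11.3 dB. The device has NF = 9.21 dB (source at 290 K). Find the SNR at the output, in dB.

By definition F = SNR_in/SNR_out, so in dB: SNR_out = SNR_in − NF
SNR_out = 11.3 − 9.21 = 2.09 dB

2.09 dB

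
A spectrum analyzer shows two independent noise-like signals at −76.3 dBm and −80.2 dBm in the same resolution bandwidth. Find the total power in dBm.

Convert to linear, add, convert back:
P₁ = 2.34×10⁻¹¹ W, P₂ = 9.55×10⁻¹² W
P_tot = 3.30×10⁻¹¹ W → 10 log₁₀(P_tot / 10⁻³) = −74.8 dBm

−74.8 dBm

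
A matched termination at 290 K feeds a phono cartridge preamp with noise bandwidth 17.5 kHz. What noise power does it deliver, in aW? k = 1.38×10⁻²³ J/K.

70.0 aW

P_n = kTB = 1.38×10⁻²³ × 290 × 1.75×10⁴ = 7.00×10⁻¹⁷ W = 70.0 aW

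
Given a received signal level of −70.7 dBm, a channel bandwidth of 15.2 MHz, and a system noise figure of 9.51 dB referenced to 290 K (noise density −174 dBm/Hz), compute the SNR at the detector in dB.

22.0 dB

Noise floor: N = −174 + 10 log₁₀(B) + NF
10 log₁₀(1.52×10⁷) = 71.82 dB
N = −174 + 71.82 + 9.51 = −92.67 dBm
SNR = P_sig − N = −70.7 − (−92.67) = 21.97 dB → 22.0 dB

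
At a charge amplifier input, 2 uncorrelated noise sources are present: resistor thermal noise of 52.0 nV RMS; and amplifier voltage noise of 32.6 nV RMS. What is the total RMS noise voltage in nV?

Uncorrelated sources add in power (mean-square): V_tot = √(ΣV_i²)
V_tot = √[(5.20×10⁻⁸)² + (3.26×10⁻⁸)²] = 6.14×10⁻⁸ V = 61.4 nV

61.4 nV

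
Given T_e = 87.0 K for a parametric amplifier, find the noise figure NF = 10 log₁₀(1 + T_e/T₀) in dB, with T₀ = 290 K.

1.14 dB

F = 1 + T_e/T₀ = 1 + 87.0/290 = 1.3
NF = 10 log₁₀(1.3) = 1.14 dB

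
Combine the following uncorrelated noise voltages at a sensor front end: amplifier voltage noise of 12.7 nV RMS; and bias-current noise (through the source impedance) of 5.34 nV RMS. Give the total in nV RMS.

Uncorrelated sources add in power (mean-square): V_tot = √(ΣV_i²)
V_tot = √[(1.27×10⁻⁸)² + (5.34×10⁻⁹)²] = 1.38×10⁻⁸ V = 13.8 nV

13.8 nV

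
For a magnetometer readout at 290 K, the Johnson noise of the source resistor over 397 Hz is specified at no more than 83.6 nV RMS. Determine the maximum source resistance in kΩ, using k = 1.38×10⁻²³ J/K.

Johnson–Nyquist: V_n = √(4kTRB) ⇒ R = V_n² / (4kTB)
4kTB = 4 × 1.38×10⁻²³ × 290 × 3.97×10² = 6.36×10⁻¹⁸
R = (8.36×10⁻⁸)² / 6.36×10⁻¹⁸ = 1.10×10³ Ω = 1.10 kΩ

1.10 kΩ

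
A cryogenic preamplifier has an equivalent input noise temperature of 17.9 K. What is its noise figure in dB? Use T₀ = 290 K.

F = 1 + T_e/T₀ = 1 + 17.9/290 = 1.06172
NF = 10 log₁₀(1.06172) = 0.260 dB

0.260 dB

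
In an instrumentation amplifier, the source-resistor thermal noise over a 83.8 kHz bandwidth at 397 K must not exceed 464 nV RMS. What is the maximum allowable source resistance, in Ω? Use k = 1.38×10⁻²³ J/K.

117 Ω

Johnson–Nyquist: V_n = √(4kTRB) ⇒ R = V_n² / (4kTB)
4kTB = 4 × 1.38×10⁻²³ × 397 × 8.38×10⁴ = 1.84×10⁻¹⁵
R = (4.64×10⁻⁷)² / 1.84×10⁻¹⁵ = 1.17×10² Ω = 117 Ω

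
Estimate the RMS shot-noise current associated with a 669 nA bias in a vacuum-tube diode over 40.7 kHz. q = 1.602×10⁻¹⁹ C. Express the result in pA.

93.4 pA

I_n = √(2qI·B)
2qI·B = 2 × 1.602×10⁻¹⁹ × 6.69×10⁻⁷ × 4.07×10⁴ = 8.72×10⁻²¹ A²
I_n = √(8.72×10⁻²¹) = 9.34×10⁻¹¹ A = 93.4 pA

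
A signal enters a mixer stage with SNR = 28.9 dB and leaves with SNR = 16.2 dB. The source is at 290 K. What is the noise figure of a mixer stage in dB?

NF (dB) = SNR_in(dB) − SNR_out(dB) when the source is at T₀
NF = 28.9 − 16.2 = 12.7 dB

12.7 dB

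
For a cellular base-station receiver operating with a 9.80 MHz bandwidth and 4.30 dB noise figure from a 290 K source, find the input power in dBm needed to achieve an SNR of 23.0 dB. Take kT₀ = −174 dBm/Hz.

−76.8 dBm

Sensitivity = −174 + 10 log₁₀(B) + NF + SNR_min
= −174 + 69.91 + 4.30 + 23.0
= −76.79 dBm → −76.8 dBm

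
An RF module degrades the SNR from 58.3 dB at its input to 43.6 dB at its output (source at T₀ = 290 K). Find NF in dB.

14.7 dB

NF (dB) = SNR_in(dB) − SNR_out(dB) when the source is at T₀
NF = 58.3 − 43.6 = 14.7 dB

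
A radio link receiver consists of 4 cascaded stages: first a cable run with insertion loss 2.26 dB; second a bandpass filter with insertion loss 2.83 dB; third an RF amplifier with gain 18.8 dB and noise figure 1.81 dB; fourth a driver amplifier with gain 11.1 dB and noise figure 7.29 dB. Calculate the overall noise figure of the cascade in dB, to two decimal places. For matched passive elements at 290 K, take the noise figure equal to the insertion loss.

Convert to linear (a loss of L dB is a gain of −L dB): F_i = 10^(NF_i/10), G_i = 10^(G_i,dB/10)
  Stage 1: F_1 = 10^(2.26/10) = 1.683, G_1 = 10^(−2.26/10) = 0.5943
  Stage 2: F_2 = 10^(2.83/10) = 1.919, G_2 = 10^(−2.83/10) = 0.5212
  Stage 3: F_3 = 10^(1.81/10) = 1.517, G_3 = 10^(18.8/10) = 75.86
  Stage 4: F_4 = 10^(7.29/10) = 5.358, G_4 = 10^(11.1/10) = 12.88
Friis cascade:
  F = 1.683 + (1.919 − 1)/0.5943 + (1.517 − 1)/0.3097 + (5.358 − 1)/23.50 = 5.083
NF = 10 log₁₀(5.083) = 7.06 dB

7.06 dB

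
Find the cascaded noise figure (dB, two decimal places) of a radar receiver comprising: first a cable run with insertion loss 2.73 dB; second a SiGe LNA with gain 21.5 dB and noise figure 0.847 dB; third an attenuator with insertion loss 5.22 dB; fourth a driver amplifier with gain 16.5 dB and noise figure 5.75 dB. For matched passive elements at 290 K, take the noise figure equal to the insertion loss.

3.86 dB

Convert to linear (a loss of L dB is a gain of −L dB): F_i = 10^(NF_i/10), G_i = 10^(G_i,dB/10)
  Stage 1: F_1 = 10^(2.73/10) = 1.875, G_1 = 10^(−2.73/10) = 0.5333
  Stage 2: F_2 = 10^(0.847/10) = 1.215, G_2 = 10^(21.5/10) = 141.3
  Stage 3: F_3 = 10^(5.22/10) = 3.327, G_3 = 10^(−5.22/10) = 0.3006
  Stage 4: F_4 = 10^(5.75/10) = 3.758, G_4 = 10^(16.5/10) = 44.67
Friis cascade:
  F = 1.875 + (1.215 − 1)/0.5333 + (3.327 − 1)/75.34 + (3.758 − 1)/22.65 = 2.431
NF = 10 log₁₀(2.431) = 3.86 dB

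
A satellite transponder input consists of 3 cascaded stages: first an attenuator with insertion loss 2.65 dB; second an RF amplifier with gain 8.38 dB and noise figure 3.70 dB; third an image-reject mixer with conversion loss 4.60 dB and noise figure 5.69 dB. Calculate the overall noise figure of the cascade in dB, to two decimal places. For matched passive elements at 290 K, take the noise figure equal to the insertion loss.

7.02 dB

Convert to linear (a loss of L dB is a gain of −L dB): F_i = 10^(NF_i/10), G_i = 10^(G_i,dB/10)
  Stage 1: F_1 = 10^(2.65/10) = 1.841, G_1 = 10^(−2.65/10) = 0.5433
  Stage 2: F_2 = 10^(3.70/10) = 2.344, G_2 = 10^(8.38/10) = 6.887
  Stage 3: F_3 = 10^(5.69/10) = 3.707, G_3 = 10^(−4.60/10) = 0.3467
Friis cascade:
  F = 1.841 + (2.344 − 1)/0.5433 + (3.707 − 1)/3.741 = 5.039
NF = 10 log₁₀(5.039) = 7.02 dB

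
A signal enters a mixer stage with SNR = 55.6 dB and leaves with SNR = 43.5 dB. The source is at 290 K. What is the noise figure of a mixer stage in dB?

NF (dB) = SNR_in(dB) − SNR_out(dB) when the source is at T₀
NF = 55.6 − 43.5 = 12.1 dB

12.1 dB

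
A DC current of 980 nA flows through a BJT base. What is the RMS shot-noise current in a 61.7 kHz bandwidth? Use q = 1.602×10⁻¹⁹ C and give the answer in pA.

139 pA

I_n = √(2qI·B)
2qI·B = 2 × 1.602×10⁻¹⁹ × 9.80×10⁻⁷ × 6.17×10⁴ = 1.94×10⁻²⁰ A²
I_n = √(1.94×10⁻²⁰) = 1.39×10⁻¹⁰ A = 139 pA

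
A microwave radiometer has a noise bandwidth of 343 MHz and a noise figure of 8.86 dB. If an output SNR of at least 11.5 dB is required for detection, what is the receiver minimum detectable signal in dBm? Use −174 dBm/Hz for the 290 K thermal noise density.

−68.3 dBm

Sensitivity = −174 + 10 log₁₀(B) + NF + SNR_min
= −174 + 85.35 + 8.86 + 11.5
= −68.29 dBm → −68.3 dBm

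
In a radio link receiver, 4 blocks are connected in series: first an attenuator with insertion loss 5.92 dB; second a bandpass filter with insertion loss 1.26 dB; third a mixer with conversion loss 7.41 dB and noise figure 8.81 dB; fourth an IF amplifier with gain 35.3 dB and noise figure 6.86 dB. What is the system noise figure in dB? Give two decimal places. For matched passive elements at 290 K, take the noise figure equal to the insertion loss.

21.78 dB

Convert to linear (a loss of L dB is a gain of −L dB): F_i = 10^(NF_i/10), G_i = 10^(G_i,dB/10)
  Stage 1: F_1 = 10^(5.92/10) = 3.908, G_1 = 10^(−5.92/10) = 0.2559
  Stage 2: F_2 = 10^(1.26/10) = 1.337, G_2 = 10^(−1.26/10) = 0.7482
  Stage 3: F_3 = 10^(8.81/10) = 7.603, G_3 = 10^(−7.41/10) = 0.1816
  Stage 4: F_4 = 10^(6.86/10) = 4.853, G_4 = 10^(35.3/10) = 3388
Friis cascade:
  F = 3.908 + (1.337 − 1)/0.2559 + (7.603 − 1)/0.1914 + (4.853 − 1)/0.03475 = 150.6
NF = 10 log₁₀(150.6) = 21.78 dB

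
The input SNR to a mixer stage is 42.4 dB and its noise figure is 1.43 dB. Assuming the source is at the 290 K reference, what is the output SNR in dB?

By definition F = SNR_in/SNR_out, so in dB: SNR_out = SNR_in − NF
SNR_out = 42.4 − 1.43 = 40.97 dB

40.97 dB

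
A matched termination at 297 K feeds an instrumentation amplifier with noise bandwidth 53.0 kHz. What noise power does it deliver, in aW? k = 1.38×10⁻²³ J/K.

P_n = kTB = 1.38×10⁻²³ × 297 × 5.30×10⁴ = 2.17×10⁻¹⁶ W = 217 aW

217 aW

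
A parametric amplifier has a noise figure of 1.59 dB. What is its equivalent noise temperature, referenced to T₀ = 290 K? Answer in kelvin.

128 K

F = 10^(1.59/10) = 1.44212
T_e = (F − 1)·T₀ = (1.44212 − 1) × 290 = 128 K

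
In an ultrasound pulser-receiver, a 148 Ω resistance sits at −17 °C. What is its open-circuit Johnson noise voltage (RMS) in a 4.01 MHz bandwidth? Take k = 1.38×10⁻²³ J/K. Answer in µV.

2.90 µV

T = −17 °C + 273.15 = 256.15 K
V_n = √(4kTRB)
4kTRB = 4 × 1.38×10⁻²³ × 256.15 × 1.48×10² × 4.01×10⁶ = 8.39×10⁻¹² V²
V_n = √(8.39×10⁻¹²) = 2.90×10⁻⁶ V = 2.90 µV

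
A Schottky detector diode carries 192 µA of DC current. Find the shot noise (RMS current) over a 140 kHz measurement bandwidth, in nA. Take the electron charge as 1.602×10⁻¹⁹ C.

2.93 nA

I_n = √(2qI·B)
2qI·B = 2 × 1.602×10⁻¹⁹ × 1.92×10⁻⁴ × 1.40×10⁵ = 8.61×10⁻¹⁸ A²
I_n = √(8.61×10⁻¹⁸) = 2.93×10⁻⁹ A = 2.93 nA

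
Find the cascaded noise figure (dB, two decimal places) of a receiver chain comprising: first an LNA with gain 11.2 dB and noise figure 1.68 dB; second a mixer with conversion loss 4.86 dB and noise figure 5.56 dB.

Convert to linear (a loss of L dB is a gain of −L dB): F_i = 10^(NF_i/10), G_i = 10^(G_i,dB/10)
  Stage 1: F_1 = 10^(1.68/10) = 1.472, G_1 = 10^(11.2/10) = 13.18
  Stage 2: F_2 = 10^(5.56/10) = 3.597, G_2 = 10^(−4.86/10) = 0.3266
Friis cascade:
  F = 1.472 + (3.597 − 1)/13.18 = 1.669
NF = 10 log₁₀(1.669) = 2.23 dB

2.23 dB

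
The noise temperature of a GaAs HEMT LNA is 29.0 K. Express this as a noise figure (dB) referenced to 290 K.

0.414 dB

F = 1 + T_e/T₀ = 1 + 29.0/290 = 1.1
NF = 10 log₁₀(1.1) = 0.414 dB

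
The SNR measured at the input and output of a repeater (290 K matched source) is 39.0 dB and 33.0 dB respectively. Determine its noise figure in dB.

6.0 dB

NF (dB) = SNR_in(dB) − SNR_out(dB) when the source is at T₀
NF = 39.0 − 33.0 = 6.0 dB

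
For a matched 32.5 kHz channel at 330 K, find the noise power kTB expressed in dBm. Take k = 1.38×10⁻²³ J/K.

−128.3 dBm

P_n = kTB = 1.38×10⁻²³ × 330 × 3.25×10⁴ = 1.48×10⁻¹⁶ W
In dBm: 10 log₁₀(1.48×10⁻¹⁶ / 10⁻³) = −128.3 dBm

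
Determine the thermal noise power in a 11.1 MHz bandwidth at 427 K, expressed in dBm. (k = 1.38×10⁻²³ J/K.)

P_n = kTB = 1.38×10⁻²³ × 427 × 1.11×10⁷ = 6.54×10⁻¹⁴ W
In dBm: 10 log₁₀(6.54×10⁻¹⁴ / 10⁻³) = −101.8 dBm

−101.8 dBm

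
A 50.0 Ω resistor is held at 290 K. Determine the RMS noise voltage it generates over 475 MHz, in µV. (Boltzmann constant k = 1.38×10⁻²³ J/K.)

V_n = √(4kTRB)
4kTRB = 4 × 1.38×10⁻²³ × 290 × 5.00×10¹ × 4.75×10⁸ = 3.80×10⁻¹⁰ V²
V_n = √(3.80×10⁻¹⁰) = 1.95×10⁻⁵ V = 19.5 µV

19.5 µV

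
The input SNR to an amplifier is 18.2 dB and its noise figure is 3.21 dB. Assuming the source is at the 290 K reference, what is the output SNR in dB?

14.99 dB

By definition F = SNR_in/SNR_out, so in dB: SNR_out = SNR_in − NF
SNR_out = 18.2 − 3.21 = 14.99 dB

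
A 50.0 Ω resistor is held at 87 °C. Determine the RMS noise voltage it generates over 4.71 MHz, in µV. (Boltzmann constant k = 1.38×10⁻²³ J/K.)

2.16 µV

T = 87 °C + 273.15 = 360.15 K
V_n = √(4kTRB)
4kTRB = 4 × 1.38×10⁻²³ × 360.15 × 5.00×10¹ × 4.71×10⁶ = 4.68×10⁻¹² V²
V_n = √(4.68×10⁻¹²) = 2.16×10⁻⁶ V = 2.16 µV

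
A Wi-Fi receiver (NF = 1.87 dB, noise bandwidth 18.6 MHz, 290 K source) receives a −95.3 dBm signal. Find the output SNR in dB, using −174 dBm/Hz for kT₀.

4.1 dB

Noise floor: N = −174 + 10 log₁₀(B) + NF
10 log₁₀(1.86×10⁷) = 72.7 dB
N = −174 + 72.7 + 1.87 = −99.43 dBm
SNR = P_sig − N = −95.3 − (−99.43) = 4.13 dB → 4.1 dB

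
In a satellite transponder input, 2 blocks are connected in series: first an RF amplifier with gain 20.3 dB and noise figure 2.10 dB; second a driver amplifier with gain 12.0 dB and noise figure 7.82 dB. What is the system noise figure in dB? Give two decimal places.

2.22 dB

Convert to linear (a loss of L dB is a gain of −L dB): F_i = 10^(NF_i/10), G_i = 10^(G_i,dB/10)
  Stage 1: F_1 = 10^(2.10/10) = 1.622, G_1 = 10^(20.3/10) = 107.2
  Stage 2: F_2 = 10^(7.82/10) = 6.053, G_2 = 10^(12.0/10) = 15.85
Friis cascade:
  F = 1.622 + (6.053 − 1)/107.2 = 1.669
NF = 10 log₁₀(1.669) = 2.22 dB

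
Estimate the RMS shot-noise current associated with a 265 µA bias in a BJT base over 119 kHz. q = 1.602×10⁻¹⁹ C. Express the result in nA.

3.18 nA

I_n = √(2qI·B)
2qI·B = 2 × 1.602×10⁻¹⁹ × 2.65×10⁻⁴ × 1.19×10⁵ = 1.01×10⁻¹⁷ A²
I_n = √(1.01×10⁻¹⁷) = 3.18×10⁻⁹ A = 3.18 nA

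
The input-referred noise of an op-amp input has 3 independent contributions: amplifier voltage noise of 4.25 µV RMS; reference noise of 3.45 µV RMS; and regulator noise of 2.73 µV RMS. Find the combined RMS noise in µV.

6.12 µV

Uncorrelated sources add in power (mean-square): V_tot = √(ΣV_i²)
V_tot = √[(4.25×10⁻⁶)² + (3.45×10⁻⁶)² + (2.73×10⁻⁶)²] = 6.12×10⁻⁶ V = 6.12 µV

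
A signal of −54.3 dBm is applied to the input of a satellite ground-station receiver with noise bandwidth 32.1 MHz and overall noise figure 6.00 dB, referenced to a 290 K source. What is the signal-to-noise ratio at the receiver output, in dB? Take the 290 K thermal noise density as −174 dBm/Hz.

Noise floor: N = −174 + 10 log₁₀(B) + NF
10 log₁₀(3.21×10⁷) = 75.07 dB
N = −174 + 75.07 + 6.00 = −92.93 dBm
SNR = P_sig − N = −54.3 − (−92.93) = 38.63 dB → 38.6 dB

38.6 dB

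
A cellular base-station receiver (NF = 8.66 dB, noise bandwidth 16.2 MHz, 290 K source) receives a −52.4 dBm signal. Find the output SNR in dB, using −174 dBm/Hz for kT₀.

Noise floor: N = −174 + 10 log₁₀(B) + NF
10 log₁₀(1.62×10⁷) = 72.1 dB
N = −174 + 72.1 + 8.66 = −93.24 dBm
SNR = P_sig − N = −52.4 − (−93.24) = 40.84 dB → 40.8 dB

40.8 dB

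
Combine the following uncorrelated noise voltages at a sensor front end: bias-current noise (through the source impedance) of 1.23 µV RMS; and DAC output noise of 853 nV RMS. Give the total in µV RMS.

1.50 µV

Uncorrelated sources add in power (mean-square): V_tot = √(ΣV_i²)
V_tot = √[(1.23×10⁻⁶)² + (8.53×10⁻⁷)²] = 1.50×10⁻⁶ V = 1.50 µV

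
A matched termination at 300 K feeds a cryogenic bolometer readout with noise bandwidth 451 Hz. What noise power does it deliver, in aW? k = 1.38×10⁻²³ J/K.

1.87 aW

P_n = kTB = 1.38×10⁻²³ × 300 × 4.51×10² = 1.87×10⁻¹⁸ W = 1.87 aW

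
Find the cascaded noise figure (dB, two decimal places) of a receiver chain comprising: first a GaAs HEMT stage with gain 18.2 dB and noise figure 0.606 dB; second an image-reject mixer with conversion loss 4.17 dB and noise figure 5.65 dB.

Convert to linear (a loss of L dB is a gain of −L dB): F_i = 10^(NF_i/10), G_i = 10^(G_i,dB/10)
  Stage 1: F_1 = 10^(0.606/10) = 1.150, G_1 = 10^(18.2/10) = 66.07
  Stage 2: F_2 = 10^(5.65/10) = 3.673, G_2 = 10^(−4.17/10) = 0.3828
Friis cascade:
  F = 1.150 + (3.673 − 1)/66.07 = 1.190
NF = 10 log₁₀(1.190) = 0.76 dB

0.76 dB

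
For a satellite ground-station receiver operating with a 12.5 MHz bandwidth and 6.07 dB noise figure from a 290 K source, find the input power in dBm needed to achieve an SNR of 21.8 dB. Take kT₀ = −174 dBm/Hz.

−75.2 dBm

Sensitivity = −174 + 10 log₁₀(B) + NF + SNR_min
= −174 + 70.97 + 6.07 + 21.8
= −75.16 dBm → −75.2 dBm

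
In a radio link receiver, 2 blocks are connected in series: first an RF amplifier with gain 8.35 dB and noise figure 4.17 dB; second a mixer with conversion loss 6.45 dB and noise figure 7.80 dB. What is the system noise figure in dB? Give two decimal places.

Convert to linear (a loss of L dB is a gain of −L dB): F_i = 10^(NF_i/10), G_i = 10^(G_i,dB/10)
  Stage 1: F_1 = 10^(4.17/10) = 2.612, G_1 = 10^(8.35/10) = 6.839
  Stage 2: F_2 = 10^(7.80/10) = 6.026, G_2 = 10^(−6.45/10) = 0.2265
Friis cascade:
  F = 2.612 + (6.026 − 1)/6.839 = 3.347
NF = 10 log₁₀(3.347) = 5.25 dB

5.25 dB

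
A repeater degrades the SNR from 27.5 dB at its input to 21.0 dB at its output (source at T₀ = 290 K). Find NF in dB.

6.5 dB

NF (dB) = SNR_in(dB) − SNR_out(dB) when the source is at T₀
NF = 27.5 − 21.0 = 6.5 dB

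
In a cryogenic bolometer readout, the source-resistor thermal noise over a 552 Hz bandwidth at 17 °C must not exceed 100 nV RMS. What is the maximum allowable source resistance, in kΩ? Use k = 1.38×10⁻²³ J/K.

1.13 kΩ

T = 17 °C + 273.15 = 290.15 K
Johnson–Nyquist: V_n = √(4kTRB) ⇒ R = V_n² / (4kTB)
4kTB = 4 × 1.38×10⁻²³ × 290.15 × 5.52×10² = 8.84×10⁻¹⁸
R = (1.00×10⁻⁷)² / 8.84×10⁻¹⁸ = 1.13×10³ Ω = 1.13 kΩ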